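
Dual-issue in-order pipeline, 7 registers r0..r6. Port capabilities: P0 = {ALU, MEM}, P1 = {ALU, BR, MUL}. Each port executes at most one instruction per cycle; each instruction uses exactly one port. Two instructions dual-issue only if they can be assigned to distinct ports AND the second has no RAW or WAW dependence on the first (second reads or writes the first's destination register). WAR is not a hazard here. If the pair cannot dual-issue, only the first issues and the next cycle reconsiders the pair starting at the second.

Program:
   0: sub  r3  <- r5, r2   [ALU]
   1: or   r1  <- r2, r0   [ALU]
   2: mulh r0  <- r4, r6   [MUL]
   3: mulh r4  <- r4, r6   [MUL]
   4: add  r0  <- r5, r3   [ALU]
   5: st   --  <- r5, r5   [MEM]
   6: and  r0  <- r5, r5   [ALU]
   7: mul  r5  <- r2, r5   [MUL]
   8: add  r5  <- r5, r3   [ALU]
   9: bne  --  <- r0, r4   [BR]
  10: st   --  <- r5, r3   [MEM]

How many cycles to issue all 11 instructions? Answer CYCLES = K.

[0] i0&i1  sub.ALU;or.ALU  -- pair
[1] i2  mulh.MUL  -- no-port MUL/MUL
[2] i3&i4  mulh.MUL;add.ALU  -- pair
[3] i5&i6  st.MEM;and.ALU  -- pair
[4] i7  mul.MUL  -- RAW+WAW r5
[5] i8&i9  add.ALU;bne.BR  -- pair
[6] i10  st.MEM  -- tail

CYCLES = 7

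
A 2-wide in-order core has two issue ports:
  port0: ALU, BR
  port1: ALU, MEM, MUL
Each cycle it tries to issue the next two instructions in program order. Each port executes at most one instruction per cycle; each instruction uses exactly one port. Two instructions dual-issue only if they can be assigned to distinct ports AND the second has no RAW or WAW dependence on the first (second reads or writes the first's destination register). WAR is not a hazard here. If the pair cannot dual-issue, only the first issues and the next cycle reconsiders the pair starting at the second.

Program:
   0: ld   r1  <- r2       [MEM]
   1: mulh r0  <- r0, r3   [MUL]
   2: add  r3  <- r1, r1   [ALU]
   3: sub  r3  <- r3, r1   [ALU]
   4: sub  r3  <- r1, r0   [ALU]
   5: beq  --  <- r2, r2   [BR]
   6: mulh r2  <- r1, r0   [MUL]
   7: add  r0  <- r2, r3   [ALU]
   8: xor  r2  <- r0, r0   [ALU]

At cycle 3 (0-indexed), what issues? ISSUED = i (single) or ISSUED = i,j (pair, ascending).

ISSUED = 4,5

  cy0 -> i0 (ld) no-port MEM/MUL
  cy1 -> i1,i2 (mulh add) dual
  cy2 -> i3 (sub) WAW r3
  cy3 -> i4,i5 (sub beq) dual
  cy4 -> i6 (mulh) RAW r2
  cy5 -> i7 (add) RAW r0
  cy6 -> i8 (xor) tail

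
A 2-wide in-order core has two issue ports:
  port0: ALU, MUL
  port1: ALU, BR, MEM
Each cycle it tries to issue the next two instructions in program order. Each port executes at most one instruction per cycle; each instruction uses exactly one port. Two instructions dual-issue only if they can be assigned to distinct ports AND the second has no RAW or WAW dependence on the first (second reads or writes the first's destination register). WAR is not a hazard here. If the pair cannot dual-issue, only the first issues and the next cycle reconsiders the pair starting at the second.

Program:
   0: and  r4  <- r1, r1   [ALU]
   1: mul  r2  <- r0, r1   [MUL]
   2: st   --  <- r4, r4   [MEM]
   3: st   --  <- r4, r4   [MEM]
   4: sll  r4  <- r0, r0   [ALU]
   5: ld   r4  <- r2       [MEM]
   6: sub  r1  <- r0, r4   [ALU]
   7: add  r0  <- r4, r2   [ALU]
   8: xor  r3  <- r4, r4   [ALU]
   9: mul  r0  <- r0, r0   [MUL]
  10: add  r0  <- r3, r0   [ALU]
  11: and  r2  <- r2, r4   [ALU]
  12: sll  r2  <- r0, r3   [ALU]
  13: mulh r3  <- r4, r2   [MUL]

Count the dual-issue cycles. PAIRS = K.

PAIRS = 5

t=0 i0+i1:and.ALU+mul.MUL ; dual
t=1 i2:st.MEM ; no-port MEM/MEM
t=2 i3+i4:st.MEM+sll.ALU ; dual
t=3 i5:ld.MEM ; RAW r4
t=4 i6+i7:sub.ALU+add.ALU ; dual
t=5 i8+i9:xor.ALU+mul.MUL ; dual
t=6 i10+i11:add.ALU+and.ALU ; dual
t=7 i12:sll.ALU ; RAW r2
t=8 i13:mulh.MUL ; tail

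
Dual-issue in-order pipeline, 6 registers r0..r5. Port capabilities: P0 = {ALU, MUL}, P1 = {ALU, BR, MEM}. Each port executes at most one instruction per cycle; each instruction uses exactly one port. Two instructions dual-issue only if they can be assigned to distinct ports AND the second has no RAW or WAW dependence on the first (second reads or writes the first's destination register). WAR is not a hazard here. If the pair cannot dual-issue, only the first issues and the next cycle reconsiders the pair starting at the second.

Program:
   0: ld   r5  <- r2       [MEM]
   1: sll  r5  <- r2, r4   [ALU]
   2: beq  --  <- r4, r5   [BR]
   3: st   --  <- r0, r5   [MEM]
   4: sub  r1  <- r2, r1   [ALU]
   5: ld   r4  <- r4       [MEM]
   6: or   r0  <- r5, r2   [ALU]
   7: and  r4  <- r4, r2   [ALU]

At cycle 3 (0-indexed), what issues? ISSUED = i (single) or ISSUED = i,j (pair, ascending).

#0 head=0: ld i0 WAW r5
#1 head=1: sll i1 RAW r5
#2 head=2: beq i2 no-port BR/MEM
#3 head=3: st;sub i3+i4 dual
#4 head=5: ld;or i5+i6 dual
#5 head=7: and i7 tail

ISSUED = 3,4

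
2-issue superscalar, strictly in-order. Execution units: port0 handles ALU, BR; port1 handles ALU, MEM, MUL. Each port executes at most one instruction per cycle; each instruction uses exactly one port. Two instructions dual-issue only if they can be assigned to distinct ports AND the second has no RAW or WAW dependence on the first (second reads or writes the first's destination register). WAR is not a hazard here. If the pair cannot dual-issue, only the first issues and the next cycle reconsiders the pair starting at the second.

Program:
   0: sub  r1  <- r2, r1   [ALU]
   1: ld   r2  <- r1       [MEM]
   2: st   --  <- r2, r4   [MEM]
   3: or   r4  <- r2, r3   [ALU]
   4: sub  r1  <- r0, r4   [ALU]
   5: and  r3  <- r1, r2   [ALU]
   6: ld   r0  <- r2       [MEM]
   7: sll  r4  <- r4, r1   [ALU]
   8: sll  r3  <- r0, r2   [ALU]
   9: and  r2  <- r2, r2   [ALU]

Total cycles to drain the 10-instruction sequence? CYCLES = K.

CYCLES = 7

#0 head=0: sub.ALU i0 RAW r1
#1 head=1: ld.MEM i1 no-port MEM/MEM
#2 head=2: st.MEM+or.ALU i2&i3 pair
#3 head=4: sub.ALU i4 RAW r1
#4 head=5: and.ALU+ld.MEM i5&i6 pair
#5 head=7: sll.ALU+sll.ALU i7&i8 pair
#6 head=9: and.ALU i9 tail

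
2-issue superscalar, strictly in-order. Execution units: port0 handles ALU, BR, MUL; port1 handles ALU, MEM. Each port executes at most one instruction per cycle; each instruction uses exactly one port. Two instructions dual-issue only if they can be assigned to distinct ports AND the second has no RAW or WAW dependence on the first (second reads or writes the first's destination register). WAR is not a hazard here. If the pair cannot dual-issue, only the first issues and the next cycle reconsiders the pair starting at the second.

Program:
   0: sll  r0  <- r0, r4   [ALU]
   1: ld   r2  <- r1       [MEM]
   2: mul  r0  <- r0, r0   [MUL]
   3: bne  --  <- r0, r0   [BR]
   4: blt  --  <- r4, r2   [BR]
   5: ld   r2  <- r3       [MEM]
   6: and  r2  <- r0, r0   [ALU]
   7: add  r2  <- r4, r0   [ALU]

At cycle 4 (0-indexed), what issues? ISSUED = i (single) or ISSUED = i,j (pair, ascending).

ISSUED = 6

c0: i0,i1 sll.ALU+ld.MEM  2-wide
c1: i2 mul.MUL  no-port MUL/BR
c2: i3 bne.BR  no-port BR/BR
c3: i4,i5 blt.BR+ld.MEM  2-wide
c4: i6 and.ALU  WAW r2
c5: i7 add.ALU  tail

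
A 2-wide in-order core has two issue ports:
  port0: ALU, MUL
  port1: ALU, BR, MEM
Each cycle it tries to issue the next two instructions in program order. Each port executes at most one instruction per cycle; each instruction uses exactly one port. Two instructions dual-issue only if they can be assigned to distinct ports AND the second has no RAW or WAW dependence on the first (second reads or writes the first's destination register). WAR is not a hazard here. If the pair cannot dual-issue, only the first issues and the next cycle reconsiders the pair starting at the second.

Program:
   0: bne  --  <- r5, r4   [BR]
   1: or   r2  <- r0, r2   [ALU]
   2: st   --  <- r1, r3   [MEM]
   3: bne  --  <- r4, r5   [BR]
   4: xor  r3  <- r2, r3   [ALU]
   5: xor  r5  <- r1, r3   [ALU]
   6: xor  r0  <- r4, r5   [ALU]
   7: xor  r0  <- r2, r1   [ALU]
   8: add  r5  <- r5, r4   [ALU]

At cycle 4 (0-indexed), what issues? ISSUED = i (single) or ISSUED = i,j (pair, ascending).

#0 head=0: bne.BR or.ALU i0/i1 2-wide
#1 head=2: st.MEM i2 no-port MEM/BR
#2 head=3: bne.BR xor.ALU i3/i4 2-wide
#3 head=5: xor.ALU i5 RAW r5
#4 head=6: xor.ALU i6 WAW r0
#5 head=7: xor.ALU add.ALU i7/i8 2-wide

ISSUED = 6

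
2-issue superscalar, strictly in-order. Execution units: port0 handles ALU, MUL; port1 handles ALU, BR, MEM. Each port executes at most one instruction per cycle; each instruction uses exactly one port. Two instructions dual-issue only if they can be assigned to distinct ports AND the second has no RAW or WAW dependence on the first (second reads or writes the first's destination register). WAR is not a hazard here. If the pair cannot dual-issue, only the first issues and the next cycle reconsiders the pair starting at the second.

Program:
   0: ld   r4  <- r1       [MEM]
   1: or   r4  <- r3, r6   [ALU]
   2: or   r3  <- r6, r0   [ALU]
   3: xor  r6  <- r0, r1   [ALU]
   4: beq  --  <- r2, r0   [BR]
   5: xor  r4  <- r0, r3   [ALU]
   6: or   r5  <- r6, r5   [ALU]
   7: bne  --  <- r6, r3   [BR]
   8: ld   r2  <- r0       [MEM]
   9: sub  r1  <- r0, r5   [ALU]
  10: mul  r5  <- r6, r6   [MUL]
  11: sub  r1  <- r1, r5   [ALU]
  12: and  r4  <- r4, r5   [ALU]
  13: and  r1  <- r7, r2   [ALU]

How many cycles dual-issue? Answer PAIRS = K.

PAIRS = 5

c0: i0 ld.MEM  WAW r4
c1: i1&i2 or.ALU+or.ALU  dual
c2: i3&i4 xor.ALU+beq.BR  dual
c3: i5&i6 xor.ALU+or.ALU  dual
c4: i7 bne.BR  no-port BR/MEM
c5: i8&i9 ld.MEM+sub.ALU  dual
c6: i10 mul.MUL  RAW r5
c7: i11&i12 sub.ALU+and.ALU  dual
c8: i13 and.ALU  tail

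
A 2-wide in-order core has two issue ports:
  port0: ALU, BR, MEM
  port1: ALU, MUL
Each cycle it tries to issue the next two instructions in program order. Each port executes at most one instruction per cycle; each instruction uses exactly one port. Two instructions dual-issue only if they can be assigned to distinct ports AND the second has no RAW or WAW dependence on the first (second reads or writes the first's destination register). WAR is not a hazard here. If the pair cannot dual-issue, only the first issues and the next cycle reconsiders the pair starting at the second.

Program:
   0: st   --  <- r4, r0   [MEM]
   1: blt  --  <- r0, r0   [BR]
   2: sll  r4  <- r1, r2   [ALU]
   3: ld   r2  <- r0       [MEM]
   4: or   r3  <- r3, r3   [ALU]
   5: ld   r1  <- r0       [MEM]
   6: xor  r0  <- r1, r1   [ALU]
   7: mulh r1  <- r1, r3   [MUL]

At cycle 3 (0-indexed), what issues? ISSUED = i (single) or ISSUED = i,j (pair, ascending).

ISSUED = 5

[0] i0  st  -- no-port MEM/BR
[1] i1,i2  blt sll  -- 2-wide
[2] i3,i4  ld or  -- 2-wide
[3] i5  ld  -- RAW r1
[4] i6,i7  xor mulh  -- 2-wide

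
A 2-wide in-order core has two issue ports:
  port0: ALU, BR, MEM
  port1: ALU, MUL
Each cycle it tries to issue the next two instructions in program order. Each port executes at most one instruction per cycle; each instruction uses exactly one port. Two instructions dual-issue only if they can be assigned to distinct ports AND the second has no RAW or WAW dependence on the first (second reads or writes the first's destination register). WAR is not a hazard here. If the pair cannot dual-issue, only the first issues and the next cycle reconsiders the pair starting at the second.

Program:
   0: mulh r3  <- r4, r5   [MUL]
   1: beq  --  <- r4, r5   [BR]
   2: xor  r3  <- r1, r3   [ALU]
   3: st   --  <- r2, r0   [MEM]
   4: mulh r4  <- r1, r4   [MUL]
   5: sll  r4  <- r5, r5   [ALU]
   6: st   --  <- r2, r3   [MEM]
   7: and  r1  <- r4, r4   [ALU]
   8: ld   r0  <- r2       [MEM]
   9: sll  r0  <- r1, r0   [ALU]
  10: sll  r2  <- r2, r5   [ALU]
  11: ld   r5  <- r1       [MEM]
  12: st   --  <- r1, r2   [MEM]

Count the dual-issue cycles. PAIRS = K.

t=0 i0&i1:mulh.MUL beq.BR ; pair
t=1 i2&i3:xor.ALU st.MEM ; pair
t=2 i4:mulh.MUL ; WAW r4
t=3 i5&i6:sll.ALU st.MEM ; pair
t=4 i7&i8:and.ALU ld.MEM ; pair
t=5 i9&i10:sll.ALU sll.ALU ; pair
t=6 i11:ld.MEM ; no-port MEM/MEM
t=7 i12:st.MEM ; tail

PAIRS = 5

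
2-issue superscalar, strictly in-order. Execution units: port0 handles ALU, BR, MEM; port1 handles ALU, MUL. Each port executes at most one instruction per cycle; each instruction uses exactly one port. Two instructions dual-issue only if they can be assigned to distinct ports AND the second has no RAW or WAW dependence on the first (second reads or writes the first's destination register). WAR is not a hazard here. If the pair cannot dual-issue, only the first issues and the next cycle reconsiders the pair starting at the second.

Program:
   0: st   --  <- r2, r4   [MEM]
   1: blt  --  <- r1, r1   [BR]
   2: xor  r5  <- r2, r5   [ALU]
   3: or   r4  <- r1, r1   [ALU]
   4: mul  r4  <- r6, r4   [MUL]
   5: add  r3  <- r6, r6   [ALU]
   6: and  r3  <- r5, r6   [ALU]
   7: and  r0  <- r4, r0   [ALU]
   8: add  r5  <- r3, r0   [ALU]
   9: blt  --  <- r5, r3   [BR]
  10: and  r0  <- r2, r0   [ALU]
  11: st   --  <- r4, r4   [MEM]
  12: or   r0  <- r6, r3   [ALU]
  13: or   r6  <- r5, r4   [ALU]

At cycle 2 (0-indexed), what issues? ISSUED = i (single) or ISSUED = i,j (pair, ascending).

ISSUED = 3

  cy0 -> i0 (st) no-port MEM/BR
  cy1 -> i1/i2 (blt/xor) 2-wide
  cy2 -> i3 (or) RAW+WAW r4
  cy3 -> i4/i5 (mul/add) 2-wide
  cy4 -> i6/i7 (and/and) 2-wide
  cy5 -> i8 (add) RAW r5
  cy6 -> i9/i10 (blt/and) 2-wide
  cy7 -> i11/i12 (st/or) 2-wide
  cy8 -> i13 (or) tail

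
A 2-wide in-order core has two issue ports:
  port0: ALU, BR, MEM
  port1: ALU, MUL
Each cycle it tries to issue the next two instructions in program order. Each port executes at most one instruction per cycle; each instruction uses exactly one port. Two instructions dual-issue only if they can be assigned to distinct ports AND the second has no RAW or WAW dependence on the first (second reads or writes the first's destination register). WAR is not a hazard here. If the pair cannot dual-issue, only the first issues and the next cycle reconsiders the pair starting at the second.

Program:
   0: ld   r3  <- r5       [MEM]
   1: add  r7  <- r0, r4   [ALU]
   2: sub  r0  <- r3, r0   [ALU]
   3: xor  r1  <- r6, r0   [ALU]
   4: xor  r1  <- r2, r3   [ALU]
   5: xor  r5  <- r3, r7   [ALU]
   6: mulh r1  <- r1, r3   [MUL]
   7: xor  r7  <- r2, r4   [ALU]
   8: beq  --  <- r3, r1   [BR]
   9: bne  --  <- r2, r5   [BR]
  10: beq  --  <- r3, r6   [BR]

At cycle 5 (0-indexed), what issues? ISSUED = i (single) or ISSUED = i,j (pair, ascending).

ISSUED = 8

#0 head=0: ld+add i0,i1 2-wide
#1 head=2: sub i2 RAW r0
#2 head=3: xor i3 WAW r1
#3 head=4: xor+xor i4,i5 2-wide
#4 head=6: mulh+xor i6,i7 2-wide
#5 head=8: beq i8 no-port BR/BR
#6 head=9: bne i9 no-port BR/BR
#7 head=10: beq i10 tail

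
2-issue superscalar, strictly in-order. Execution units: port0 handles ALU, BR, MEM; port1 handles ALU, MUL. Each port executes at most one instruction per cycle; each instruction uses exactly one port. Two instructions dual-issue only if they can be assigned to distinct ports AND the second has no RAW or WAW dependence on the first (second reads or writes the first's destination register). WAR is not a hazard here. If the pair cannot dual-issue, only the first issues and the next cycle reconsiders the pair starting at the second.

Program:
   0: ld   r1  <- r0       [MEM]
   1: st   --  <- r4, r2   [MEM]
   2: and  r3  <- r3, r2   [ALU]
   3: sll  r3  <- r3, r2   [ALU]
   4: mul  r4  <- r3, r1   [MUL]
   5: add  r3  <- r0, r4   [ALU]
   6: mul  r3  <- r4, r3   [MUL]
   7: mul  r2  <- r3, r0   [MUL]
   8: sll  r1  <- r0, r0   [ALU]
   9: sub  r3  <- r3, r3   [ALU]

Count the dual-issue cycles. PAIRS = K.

PAIRS = 2

[0] i0  ld.MEM  -- no-port MEM/MEM
[1] i1,i2  st.MEM/and.ALU  -- pair
[2] i3  sll.ALU  -- RAW r3
[3] i4  mul.MUL  -- RAW r4
[4] i5  add.ALU  -- RAW+WAW r3
[5] i6  mul.MUL  -- no-port MUL/MUL
[6] i7,i8  mul.MUL/sll.ALU  -- pair
[7] i9  sub.ALU  -- tail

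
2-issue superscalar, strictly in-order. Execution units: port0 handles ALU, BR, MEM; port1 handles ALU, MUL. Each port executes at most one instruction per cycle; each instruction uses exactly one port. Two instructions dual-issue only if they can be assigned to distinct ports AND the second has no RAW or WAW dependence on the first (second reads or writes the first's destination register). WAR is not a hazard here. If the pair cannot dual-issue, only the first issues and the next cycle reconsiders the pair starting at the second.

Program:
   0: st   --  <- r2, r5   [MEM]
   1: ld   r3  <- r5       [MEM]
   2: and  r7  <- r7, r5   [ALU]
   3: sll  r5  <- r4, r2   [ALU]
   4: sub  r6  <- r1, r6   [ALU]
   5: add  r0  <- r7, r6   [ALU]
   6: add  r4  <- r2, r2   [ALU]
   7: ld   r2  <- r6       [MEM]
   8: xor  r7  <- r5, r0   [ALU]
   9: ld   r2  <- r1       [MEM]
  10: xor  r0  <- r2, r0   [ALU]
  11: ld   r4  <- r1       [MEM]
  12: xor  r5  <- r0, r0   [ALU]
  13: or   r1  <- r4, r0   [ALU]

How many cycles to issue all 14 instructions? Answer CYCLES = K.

CYCLES = 8

#0 head=0: st.MEM i0 no-port MEM/MEM
#1 head=1: ld.MEM/and.ALU i1&i2 dual
#2 head=3: sll.ALU/sub.ALU i3&i4 dual
#3 head=5: add.ALU/add.ALU i5&i6 dual
#4 head=7: ld.MEM/xor.ALU i7&i8 dual
#5 head=9: ld.MEM i9 RAW r2
#6 head=10: xor.ALU/ld.MEM i10&i11 dual
#7 head=12: xor.ALU/or.ALU i12&i13 dual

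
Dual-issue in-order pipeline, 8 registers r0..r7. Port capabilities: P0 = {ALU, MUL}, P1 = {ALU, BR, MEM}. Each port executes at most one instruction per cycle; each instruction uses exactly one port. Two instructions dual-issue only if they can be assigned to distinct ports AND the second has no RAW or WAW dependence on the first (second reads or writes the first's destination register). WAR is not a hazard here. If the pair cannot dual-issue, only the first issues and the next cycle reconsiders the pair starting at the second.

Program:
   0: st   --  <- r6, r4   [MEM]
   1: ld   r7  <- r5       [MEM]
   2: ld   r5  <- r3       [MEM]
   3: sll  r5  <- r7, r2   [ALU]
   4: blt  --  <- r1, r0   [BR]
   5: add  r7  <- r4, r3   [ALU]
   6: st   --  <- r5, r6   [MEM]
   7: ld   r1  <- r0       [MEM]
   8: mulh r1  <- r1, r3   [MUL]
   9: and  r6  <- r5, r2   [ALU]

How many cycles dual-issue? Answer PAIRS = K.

PAIRS = 3

0. st.MEM @i0  | no-port MEM/MEM
1. ld.MEM @i1  | no-port MEM/MEM
2. ld.MEM @i2  | WAW r5
3. sll.ALU;blt.BR @i3+i4  | dual
4. add.ALU;st.MEM @i5+i6  | dual
5. ld.MEM @i7  | RAW+WAW r1
6. mulh.MUL;and.ALU @i8+i9  | dual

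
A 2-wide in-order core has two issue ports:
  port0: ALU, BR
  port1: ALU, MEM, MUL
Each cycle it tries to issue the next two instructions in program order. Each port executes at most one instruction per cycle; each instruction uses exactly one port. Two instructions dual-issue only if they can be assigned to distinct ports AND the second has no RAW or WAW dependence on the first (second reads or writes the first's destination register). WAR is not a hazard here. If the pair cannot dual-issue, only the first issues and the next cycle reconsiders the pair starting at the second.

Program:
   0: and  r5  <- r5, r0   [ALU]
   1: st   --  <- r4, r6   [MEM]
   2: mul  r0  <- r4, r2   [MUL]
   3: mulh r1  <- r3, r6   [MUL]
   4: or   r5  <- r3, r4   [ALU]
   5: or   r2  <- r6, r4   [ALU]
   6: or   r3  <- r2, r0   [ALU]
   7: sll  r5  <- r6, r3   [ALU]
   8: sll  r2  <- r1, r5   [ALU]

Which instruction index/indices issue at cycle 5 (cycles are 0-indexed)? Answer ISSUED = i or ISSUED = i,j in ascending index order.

#0 head=0: and;st i0&i1 2-wide
#1 head=2: mul i2 no-port MUL/MUL
#2 head=3: mulh;or i3&i4 2-wide
#3 head=5: or i5 RAW r2
#4 head=6: or i6 RAW r3
#5 head=7: sll i7 RAW r5
#6 head=8: sll i8 tail

ISSUED = 7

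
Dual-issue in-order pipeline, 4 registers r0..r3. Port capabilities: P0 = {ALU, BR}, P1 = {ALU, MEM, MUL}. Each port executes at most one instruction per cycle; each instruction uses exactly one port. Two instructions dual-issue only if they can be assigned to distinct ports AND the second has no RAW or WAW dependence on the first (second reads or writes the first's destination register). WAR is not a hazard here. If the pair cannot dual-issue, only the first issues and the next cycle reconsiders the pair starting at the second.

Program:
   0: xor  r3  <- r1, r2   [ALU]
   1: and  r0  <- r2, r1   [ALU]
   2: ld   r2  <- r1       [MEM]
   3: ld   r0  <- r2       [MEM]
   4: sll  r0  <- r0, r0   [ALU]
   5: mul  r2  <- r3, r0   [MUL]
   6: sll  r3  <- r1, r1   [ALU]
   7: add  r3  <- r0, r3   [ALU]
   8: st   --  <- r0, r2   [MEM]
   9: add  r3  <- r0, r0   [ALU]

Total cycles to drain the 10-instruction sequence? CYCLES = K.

CYCLES = 7

t=0 i0+i1:xor+and ; dual
t=1 i2:ld ; no-port MEM/MEM
t=2 i3:ld ; RAW+WAW r0
t=3 i4:sll ; RAW r0
t=4 i5+i6:mul+sll ; dual
t=5 i7+i8:add+st ; dual
t=6 i9:add ; tail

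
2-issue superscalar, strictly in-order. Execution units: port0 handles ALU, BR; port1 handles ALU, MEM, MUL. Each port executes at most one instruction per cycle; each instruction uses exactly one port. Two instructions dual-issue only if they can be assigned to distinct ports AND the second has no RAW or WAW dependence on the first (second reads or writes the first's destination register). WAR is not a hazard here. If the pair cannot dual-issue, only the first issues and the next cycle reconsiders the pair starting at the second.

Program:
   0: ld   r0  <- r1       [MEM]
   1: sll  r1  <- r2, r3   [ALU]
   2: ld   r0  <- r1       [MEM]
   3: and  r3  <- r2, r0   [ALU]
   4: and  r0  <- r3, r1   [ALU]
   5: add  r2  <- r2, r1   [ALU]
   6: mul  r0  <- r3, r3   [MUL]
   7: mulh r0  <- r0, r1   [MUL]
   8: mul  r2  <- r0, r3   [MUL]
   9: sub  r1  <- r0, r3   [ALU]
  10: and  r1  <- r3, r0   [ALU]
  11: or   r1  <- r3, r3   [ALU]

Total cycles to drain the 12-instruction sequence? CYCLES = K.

CYCLES = 9

0. ld;sll @i0&i1  | dual
1. ld @i2  | RAW r0
2. and @i3  | RAW r3
3. and;add @i4&i5  | dual
4. mul @i6  | no-port MUL/MUL
5. mulh @i7  | no-port MUL/MUL
6. mul;sub @i8&i9  | dual
7. and @i10  | WAW r1
8. or @i11  | tail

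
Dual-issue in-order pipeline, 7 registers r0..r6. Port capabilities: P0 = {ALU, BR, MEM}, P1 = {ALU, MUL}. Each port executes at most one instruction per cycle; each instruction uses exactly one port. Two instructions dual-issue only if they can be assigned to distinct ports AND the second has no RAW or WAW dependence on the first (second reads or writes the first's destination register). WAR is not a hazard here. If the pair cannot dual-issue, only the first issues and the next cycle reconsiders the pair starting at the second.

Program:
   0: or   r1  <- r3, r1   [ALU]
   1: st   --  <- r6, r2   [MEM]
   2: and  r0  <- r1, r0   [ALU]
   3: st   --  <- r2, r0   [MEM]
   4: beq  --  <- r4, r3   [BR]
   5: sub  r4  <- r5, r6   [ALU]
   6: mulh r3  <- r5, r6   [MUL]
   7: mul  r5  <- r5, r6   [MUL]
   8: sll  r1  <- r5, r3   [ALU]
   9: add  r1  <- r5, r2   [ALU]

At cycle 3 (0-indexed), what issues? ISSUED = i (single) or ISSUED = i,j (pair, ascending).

ISSUED = 4,5

#0 head=0: or/st i0/i1 dual
#1 head=2: and i2 RAW r0
#2 head=3: st i3 no-port MEM/BR
#3 head=4: beq/sub i4/i5 dual
#4 head=6: mulh i6 no-port MUL/MUL
#5 head=7: mul i7 RAW r5
#6 head=8: sll i8 WAW r1
#7 head=9: add i9 tail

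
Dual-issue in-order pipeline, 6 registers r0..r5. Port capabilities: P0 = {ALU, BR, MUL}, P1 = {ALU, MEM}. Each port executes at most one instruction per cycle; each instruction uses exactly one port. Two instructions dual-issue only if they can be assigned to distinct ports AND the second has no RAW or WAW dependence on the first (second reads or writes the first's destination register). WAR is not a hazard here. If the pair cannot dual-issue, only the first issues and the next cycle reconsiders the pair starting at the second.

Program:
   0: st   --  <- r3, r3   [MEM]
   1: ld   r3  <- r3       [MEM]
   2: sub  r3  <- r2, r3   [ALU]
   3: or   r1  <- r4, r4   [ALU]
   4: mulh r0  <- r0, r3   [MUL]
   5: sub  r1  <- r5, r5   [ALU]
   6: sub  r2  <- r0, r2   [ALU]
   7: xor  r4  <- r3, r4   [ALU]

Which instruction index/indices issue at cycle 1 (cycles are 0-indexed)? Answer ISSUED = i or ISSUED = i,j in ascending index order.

ISSUED = 1

#0 head=0: st i0 no-port MEM/MEM
#1 head=1: ld i1 RAW+WAW r3
#2 head=2: sub/or i2/i3 2-wide
#3 head=4: mulh/sub i4/i5 2-wide
#4 head=6: sub/xor i6/i7 2-wide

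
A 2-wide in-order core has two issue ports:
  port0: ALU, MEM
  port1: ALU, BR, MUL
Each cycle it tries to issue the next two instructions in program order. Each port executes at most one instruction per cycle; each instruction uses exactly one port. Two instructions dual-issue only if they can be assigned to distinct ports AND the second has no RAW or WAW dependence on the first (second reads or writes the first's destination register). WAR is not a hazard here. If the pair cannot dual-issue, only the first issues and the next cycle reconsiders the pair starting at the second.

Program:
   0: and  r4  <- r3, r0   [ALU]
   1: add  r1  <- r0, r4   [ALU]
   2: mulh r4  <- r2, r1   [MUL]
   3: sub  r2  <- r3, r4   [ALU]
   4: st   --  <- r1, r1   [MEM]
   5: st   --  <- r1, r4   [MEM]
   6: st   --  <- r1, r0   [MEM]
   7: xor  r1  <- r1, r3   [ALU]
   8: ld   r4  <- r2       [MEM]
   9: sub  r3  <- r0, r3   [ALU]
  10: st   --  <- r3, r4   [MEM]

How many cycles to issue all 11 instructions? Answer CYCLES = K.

t=0 i0:and ; RAW r4
t=1 i1:add ; RAW r1
t=2 i2:mulh ; RAW r4
t=3 i3&i4:sub+st ; dual
t=4 i5:st ; no-port MEM/MEM
t=5 i6&i7:st+xor ; dual
t=6 i8&i9:ld+sub ; dual
t=7 i10:st ; tail

CYCLES = 8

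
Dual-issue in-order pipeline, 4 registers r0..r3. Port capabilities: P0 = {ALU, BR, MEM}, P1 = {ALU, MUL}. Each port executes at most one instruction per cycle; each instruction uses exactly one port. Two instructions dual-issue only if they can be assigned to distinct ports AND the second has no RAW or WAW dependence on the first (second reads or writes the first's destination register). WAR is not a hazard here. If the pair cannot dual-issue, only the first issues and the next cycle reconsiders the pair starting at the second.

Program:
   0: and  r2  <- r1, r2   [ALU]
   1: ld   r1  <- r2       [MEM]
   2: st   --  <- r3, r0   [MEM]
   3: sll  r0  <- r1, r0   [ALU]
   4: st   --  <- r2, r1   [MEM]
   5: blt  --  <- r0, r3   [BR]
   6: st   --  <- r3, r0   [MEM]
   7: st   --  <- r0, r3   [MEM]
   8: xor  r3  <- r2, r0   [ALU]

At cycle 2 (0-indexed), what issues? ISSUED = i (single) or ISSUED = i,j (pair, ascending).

ISSUED = 2,3

c0: i0 and.ALU  RAW r2
c1: i1 ld.MEM  no-port MEM/MEM
c2: i2&i3 st.MEM;sll.ALU  pair
c3: i4 st.MEM  no-port MEM/BR
c4: i5 blt.BR  no-port BR/MEM
c5: i6 st.MEM  no-port MEM/MEM
c6: i7&i8 st.MEM;xor.ALU  pair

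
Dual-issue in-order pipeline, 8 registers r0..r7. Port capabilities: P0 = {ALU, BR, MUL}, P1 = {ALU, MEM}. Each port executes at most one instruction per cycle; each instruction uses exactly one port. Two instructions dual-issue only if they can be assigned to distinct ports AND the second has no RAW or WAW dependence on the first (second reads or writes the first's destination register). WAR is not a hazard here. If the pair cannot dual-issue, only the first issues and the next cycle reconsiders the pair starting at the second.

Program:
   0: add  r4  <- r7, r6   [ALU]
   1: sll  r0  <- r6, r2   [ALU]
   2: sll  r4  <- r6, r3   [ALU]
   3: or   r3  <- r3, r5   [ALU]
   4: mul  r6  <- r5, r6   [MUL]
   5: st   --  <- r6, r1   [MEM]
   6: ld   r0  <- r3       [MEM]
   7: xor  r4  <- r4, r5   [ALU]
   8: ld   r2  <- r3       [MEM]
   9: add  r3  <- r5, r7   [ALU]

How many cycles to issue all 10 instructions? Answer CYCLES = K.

0. add.ALU;sll.ALU @i0/i1  | dual
1. sll.ALU;or.ALU @i2/i3  | dual
2. mul.MUL @i4  | RAW r6
3. st.MEM @i5  | no-port MEM/MEM
4. ld.MEM;xor.ALU @i6/i7  | dual
5. ld.MEM;add.ALU @i8/i9  | dual

CYCLES = 6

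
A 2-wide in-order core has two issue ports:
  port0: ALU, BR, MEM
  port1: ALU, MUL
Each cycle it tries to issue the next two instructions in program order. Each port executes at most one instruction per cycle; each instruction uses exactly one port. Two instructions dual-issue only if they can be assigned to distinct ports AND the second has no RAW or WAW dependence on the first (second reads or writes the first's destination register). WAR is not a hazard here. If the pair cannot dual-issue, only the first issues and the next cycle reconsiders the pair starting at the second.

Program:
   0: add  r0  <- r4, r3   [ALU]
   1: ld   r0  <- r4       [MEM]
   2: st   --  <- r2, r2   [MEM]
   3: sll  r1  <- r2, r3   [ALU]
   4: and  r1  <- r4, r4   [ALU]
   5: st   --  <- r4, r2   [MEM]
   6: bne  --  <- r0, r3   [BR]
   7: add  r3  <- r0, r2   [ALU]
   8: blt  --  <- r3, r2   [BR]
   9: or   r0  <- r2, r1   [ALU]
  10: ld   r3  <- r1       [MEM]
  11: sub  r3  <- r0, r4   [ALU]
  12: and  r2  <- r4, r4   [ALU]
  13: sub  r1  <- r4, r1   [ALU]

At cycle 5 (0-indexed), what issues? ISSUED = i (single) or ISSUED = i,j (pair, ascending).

ISSUED = 8,9

  cy0 -> i0 (add) WAW r0
  cy1 -> i1 (ld) no-port MEM/MEM
  cy2 -> i2/i3 (st sll) dual
  cy3 -> i4/i5 (and st) dual
  cy4 -> i6/i7 (bne add) dual
  cy5 -> i8/i9 (blt or) dual
  cy6 -> i10 (ld) WAW r3
  cy7 -> i11/i12 (sub and) dual
  cy8 -> i13 (sub) tail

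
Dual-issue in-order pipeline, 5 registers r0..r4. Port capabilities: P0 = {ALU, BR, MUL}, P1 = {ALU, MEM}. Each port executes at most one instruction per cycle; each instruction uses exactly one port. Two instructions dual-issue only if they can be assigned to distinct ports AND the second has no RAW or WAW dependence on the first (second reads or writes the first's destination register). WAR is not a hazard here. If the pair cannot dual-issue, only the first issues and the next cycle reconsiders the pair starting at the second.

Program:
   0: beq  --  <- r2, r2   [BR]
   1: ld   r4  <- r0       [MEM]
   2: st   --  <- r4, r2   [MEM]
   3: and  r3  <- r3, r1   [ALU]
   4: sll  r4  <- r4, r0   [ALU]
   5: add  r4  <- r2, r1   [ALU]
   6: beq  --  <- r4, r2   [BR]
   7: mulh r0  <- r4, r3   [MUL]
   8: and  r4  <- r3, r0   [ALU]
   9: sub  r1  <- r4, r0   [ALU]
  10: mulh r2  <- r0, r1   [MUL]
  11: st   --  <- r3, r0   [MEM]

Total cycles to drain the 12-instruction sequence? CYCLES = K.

CYCLES = 9

  cy0 -> i0+i1 (beq+ld) 2-wide
  cy1 -> i2+i3 (st+and) 2-wide
  cy2 -> i4 (sll) WAW r4
  cy3 -> i5 (add) RAW r4
  cy4 -> i6 (beq) no-port BR/MUL
  cy5 -> i7 (mulh) RAW r0
  cy6 -> i8 (and) RAW r4
  cy7 -> i9 (sub) RAW r1
  cy8 -> i10+i11 (mulh+st) 2-wide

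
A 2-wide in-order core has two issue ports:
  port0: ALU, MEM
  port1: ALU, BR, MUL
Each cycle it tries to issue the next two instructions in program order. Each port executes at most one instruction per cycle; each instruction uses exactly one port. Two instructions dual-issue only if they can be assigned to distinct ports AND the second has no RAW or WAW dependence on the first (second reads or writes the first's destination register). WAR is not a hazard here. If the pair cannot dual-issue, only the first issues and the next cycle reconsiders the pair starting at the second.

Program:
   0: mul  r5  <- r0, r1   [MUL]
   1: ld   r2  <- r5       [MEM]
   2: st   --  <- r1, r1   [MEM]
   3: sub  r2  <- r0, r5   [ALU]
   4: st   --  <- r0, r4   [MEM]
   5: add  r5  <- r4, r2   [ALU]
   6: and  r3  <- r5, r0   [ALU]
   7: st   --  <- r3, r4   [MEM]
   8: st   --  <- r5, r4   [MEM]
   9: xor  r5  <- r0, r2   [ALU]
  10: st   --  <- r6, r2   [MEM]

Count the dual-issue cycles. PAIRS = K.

[0] i0  mul  -- RAW r5
[1] i1  ld  -- no-port MEM/MEM
[2] i2/i3  st;sub  -- dual
[3] i4/i5  st;add  -- dual
[4] i6  and  -- RAW r3
[5] i7  st  -- no-port MEM/MEM
[6] i8/i9  st;xor  -- dual
[7] i10  st  -- tail

PAIRS = 3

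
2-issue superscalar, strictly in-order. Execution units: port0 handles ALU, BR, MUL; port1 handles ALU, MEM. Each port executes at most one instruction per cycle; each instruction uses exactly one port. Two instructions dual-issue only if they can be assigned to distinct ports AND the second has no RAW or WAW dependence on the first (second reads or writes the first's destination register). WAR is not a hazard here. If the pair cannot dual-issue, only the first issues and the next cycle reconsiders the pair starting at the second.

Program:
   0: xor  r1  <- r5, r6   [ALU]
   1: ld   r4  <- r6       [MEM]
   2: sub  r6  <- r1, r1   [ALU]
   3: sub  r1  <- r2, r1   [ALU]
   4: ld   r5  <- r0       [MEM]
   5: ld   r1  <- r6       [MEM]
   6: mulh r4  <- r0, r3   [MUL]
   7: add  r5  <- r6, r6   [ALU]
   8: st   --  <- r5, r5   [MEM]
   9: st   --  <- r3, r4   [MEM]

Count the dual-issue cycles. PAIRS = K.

0. xor.ALU/ld.MEM @i0,i1  | dual
1. sub.ALU/sub.ALU @i2,i3  | dual
2. ld.MEM @i4  | no-port MEM/MEM
3. ld.MEM/mulh.MUL @i5,i6  | dual
4. add.ALU @i7  | RAW r5
5. st.MEM @i8  | no-port MEM/MEM
6. st.MEM @i9  | tail

PAIRS = 3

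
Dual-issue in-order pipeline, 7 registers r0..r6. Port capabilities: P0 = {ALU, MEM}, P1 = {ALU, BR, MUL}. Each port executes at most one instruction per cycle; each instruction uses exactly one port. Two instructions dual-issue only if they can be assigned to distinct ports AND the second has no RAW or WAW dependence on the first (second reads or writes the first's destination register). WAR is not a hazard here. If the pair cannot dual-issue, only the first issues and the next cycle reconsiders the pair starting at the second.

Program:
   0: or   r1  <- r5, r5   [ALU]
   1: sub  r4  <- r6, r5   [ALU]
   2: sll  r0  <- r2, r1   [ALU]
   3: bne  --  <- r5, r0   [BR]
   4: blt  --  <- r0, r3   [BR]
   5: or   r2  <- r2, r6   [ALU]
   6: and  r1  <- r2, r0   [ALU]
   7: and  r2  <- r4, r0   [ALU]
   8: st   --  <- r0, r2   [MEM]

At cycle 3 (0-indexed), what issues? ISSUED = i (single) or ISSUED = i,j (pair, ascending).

ISSUED = 4,5

[0] i0&i1  or sub  -- 2-wide
[1] i2  sll  -- RAW r0
[2] i3  bne  -- no-port BR/BR
[3] i4&i5  blt or  -- 2-wide
[4] i6&i7  and and  -- 2-wide
[5] i8  st  -- tail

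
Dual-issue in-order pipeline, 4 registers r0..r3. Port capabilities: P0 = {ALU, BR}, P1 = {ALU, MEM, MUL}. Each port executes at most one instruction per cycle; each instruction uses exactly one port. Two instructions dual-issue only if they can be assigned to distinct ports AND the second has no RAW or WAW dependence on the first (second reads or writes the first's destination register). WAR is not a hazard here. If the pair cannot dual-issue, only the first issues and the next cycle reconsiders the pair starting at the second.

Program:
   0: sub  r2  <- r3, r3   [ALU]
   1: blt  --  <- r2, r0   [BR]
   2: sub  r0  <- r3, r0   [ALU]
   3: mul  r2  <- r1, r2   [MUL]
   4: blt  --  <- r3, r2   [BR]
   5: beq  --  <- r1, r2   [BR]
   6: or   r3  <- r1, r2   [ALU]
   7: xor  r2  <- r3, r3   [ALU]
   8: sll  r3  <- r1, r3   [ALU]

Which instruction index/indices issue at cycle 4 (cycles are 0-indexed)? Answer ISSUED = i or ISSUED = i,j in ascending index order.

ISSUED = 5,6

t=0 i0:sub.ALU ; RAW r2
t=1 i1+i2:blt.BR sub.ALU ; pair
t=2 i3:mul.MUL ; RAW r2
t=3 i4:blt.BR ; no-port BR/BR
t=4 i5+i6:beq.BR or.ALU ; pair
t=5 i7+i8:xor.ALU sll.ALU ; pair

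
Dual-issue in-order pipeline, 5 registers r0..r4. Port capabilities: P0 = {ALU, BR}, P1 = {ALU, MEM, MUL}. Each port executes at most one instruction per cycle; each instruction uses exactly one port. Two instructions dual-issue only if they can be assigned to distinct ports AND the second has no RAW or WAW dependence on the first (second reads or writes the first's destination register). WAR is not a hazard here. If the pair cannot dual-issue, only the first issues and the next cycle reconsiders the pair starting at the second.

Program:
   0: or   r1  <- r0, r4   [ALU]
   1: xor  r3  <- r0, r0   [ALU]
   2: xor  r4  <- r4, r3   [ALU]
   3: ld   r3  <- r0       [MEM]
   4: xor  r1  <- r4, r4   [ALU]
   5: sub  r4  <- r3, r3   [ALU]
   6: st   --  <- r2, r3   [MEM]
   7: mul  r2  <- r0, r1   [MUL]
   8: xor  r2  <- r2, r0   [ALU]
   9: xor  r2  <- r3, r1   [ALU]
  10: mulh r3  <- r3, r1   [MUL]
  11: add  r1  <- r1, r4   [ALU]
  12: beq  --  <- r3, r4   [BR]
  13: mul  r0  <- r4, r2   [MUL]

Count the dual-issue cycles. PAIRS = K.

PAIRS = 5

t=0 i0&i1:or xor ; pair
t=1 i2&i3:xor ld ; pair
t=2 i4&i5:xor sub ; pair
t=3 i6:st ; no-port MEM/MUL
t=4 i7:mul ; RAW+WAW r2
t=5 i8:xor ; WAW r2
t=6 i9&i10:xor mulh ; pair
t=7 i11&i12:add beq ; pair
t=8 i13:mul ; tail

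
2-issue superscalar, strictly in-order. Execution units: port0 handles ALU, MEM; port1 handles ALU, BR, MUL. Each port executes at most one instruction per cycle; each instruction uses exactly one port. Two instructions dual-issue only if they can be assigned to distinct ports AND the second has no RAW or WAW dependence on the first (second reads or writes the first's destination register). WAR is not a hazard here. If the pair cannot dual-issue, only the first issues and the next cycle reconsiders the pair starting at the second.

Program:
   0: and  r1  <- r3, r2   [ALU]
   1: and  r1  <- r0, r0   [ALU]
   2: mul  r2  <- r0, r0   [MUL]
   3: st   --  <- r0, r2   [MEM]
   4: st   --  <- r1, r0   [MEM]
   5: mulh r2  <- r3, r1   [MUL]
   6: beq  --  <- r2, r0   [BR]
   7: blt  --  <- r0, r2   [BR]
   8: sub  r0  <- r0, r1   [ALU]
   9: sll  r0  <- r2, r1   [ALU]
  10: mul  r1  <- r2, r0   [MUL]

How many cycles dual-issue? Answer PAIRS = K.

#0 head=0: and i0 WAW r1
#1 head=1: and+mul i1/i2 pair
#2 head=3: st i3 no-port MEM/MEM
#3 head=4: st+mulh i4/i5 pair
#4 head=6: beq i6 no-port BR/BR
#5 head=7: blt+sub i7/i8 pair
#6 head=9: sll i9 RAW r0
#7 head=10: mul i10 tail

PAIRS = 3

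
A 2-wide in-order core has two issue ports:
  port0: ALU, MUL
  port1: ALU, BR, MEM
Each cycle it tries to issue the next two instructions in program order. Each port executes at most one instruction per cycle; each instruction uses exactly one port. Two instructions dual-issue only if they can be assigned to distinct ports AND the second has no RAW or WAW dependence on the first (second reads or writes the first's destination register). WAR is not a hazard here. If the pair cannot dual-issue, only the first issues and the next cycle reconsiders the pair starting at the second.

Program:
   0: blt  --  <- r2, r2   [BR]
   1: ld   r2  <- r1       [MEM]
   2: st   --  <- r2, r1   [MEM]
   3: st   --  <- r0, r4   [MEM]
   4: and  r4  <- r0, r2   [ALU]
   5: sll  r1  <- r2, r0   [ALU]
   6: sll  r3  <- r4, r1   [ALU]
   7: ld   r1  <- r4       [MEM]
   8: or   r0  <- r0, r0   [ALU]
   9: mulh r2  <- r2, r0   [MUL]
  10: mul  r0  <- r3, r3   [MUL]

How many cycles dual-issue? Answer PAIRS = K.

#0 head=0: blt i0 no-port BR/MEM
#1 head=1: ld i1 no-port MEM/MEM
#2 head=2: st i2 no-port MEM/MEM
#3 head=3: st;and i3,i4 dual
#4 head=5: sll i5 RAW r1
#5 head=6: sll;ld i6,i7 dual
#6 head=8: or i8 RAW r0
#7 head=9: mulh i9 no-port MUL/MUL
#8 head=10: mul i10 tail

PAIRS = 2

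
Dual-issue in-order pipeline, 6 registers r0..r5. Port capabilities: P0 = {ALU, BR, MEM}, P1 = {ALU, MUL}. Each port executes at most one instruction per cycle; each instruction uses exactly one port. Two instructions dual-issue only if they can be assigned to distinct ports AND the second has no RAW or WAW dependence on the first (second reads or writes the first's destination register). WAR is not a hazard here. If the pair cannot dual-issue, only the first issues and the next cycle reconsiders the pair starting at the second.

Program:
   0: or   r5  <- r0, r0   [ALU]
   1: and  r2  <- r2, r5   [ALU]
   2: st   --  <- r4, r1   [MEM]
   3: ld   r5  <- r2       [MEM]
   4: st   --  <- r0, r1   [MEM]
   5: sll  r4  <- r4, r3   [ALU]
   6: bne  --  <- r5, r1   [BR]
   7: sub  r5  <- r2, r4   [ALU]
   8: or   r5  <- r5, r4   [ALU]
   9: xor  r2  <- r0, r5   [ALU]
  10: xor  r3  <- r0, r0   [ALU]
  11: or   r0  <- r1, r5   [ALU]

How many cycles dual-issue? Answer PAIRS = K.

t=0 i0:or.ALU ; RAW r5
t=1 i1+i2:and.ALU;st.MEM ; pair
t=2 i3:ld.MEM ; no-port MEM/MEM
t=3 i4+i5:st.MEM;sll.ALU ; pair
t=4 i6+i7:bne.BR;sub.ALU ; pair
t=5 i8:or.ALU ; RAW r5
t=6 i9+i10:xor.ALU;xor.ALU ; pair
t=7 i11:or.ALU ; tail

PAIRS = 4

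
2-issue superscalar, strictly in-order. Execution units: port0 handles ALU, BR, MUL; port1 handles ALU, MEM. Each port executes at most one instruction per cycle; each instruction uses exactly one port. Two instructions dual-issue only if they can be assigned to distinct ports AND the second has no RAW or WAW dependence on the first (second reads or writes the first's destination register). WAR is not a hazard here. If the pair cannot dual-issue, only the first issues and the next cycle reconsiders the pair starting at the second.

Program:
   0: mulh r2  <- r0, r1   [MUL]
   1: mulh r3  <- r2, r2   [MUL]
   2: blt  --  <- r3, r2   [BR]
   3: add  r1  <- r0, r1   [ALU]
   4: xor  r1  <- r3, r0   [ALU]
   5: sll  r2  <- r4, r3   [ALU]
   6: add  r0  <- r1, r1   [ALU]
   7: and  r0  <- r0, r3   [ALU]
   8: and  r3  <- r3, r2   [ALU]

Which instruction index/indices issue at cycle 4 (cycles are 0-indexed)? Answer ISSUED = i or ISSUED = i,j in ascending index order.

0. mulh @i0  | no-port MUL/MUL
1. mulh @i1  | no-port MUL/BR
2. blt/add @i2/i3  | pair
3. xor/sll @i4/i5  | pair
4. add @i6  | RAW+WAW r0
5. and/and @i7/i8  | pair

ISSUED = 6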